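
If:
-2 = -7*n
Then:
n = 2/7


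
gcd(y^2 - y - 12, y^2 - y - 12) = y^2 - y - 12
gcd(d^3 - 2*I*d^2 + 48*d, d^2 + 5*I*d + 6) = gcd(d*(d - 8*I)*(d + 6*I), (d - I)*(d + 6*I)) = d + 6*I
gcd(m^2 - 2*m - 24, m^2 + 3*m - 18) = 1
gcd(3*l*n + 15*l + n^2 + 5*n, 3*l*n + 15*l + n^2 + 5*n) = 3*l*n + 15*l + n^2 + 5*n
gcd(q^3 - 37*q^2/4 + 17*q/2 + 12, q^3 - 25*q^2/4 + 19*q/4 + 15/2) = q^2 - 5*q/4 - 3/2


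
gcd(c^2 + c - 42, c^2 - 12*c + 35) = 1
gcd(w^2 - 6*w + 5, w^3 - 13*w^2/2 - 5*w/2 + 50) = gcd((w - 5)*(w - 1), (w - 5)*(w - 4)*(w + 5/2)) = w - 5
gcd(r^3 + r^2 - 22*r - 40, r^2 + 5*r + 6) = r + 2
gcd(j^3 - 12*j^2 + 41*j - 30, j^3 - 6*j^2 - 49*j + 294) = j - 6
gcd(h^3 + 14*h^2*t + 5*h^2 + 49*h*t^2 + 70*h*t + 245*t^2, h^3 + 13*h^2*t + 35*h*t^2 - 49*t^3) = h^2 + 14*h*t + 49*t^2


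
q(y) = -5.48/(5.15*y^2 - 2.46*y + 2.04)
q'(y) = -5.48*(2.46 - 10.3*y)/(5.15*y^2 - 2.46*y + 2.04)^2 = (56.444*y - 13.4808)/(5.15*y^2 - 2.46*y + 2.04)^2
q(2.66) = -0.17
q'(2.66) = 0.13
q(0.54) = -2.48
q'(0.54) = 3.47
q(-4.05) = -0.06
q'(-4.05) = -0.03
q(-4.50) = -0.05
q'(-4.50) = -0.02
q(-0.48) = -1.24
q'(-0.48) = -2.09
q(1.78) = -0.39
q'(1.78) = 0.45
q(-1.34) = -0.38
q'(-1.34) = -0.42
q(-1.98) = -0.20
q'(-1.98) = -0.17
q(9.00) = -0.01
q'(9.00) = 0.00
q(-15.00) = -0.00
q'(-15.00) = -0.00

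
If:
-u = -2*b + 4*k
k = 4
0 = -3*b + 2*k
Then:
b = 8/3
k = 4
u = -32/3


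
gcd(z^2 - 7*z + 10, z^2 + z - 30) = z - 5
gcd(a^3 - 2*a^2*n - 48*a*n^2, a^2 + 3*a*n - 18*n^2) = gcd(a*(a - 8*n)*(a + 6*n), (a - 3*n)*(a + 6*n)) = a + 6*n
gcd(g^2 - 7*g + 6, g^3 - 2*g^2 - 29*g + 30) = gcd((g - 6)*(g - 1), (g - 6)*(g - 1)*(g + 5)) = g^2 - 7*g + 6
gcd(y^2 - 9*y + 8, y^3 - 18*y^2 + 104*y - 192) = y - 8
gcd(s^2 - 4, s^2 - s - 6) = s + 2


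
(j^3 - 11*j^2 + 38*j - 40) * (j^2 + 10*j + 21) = j^5 - j^4 - 51*j^3 + 109*j^2 + 398*j - 840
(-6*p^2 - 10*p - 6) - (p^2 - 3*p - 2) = -7*p^2 - 7*p - 4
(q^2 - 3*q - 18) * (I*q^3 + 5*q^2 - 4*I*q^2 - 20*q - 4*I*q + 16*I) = I*q^5 + 5*q^4 - 7*I*q^4 - 35*q^3 - 10*I*q^3 - 30*q^2 + 100*I*q^2 + 360*q + 24*I*q - 288*I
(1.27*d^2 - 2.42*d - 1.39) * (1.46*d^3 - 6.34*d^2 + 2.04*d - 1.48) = 1.8542*d^5 - 11.585*d^4 + 15.9042*d^3 + 1.9962*d^2 + 0.746*d + 2.0572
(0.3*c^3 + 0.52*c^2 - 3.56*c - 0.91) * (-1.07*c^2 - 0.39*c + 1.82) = -0.321*c^5 - 0.6734*c^4 + 4.1524*c^3 + 3.3085*c^2 - 6.1243*c - 1.6562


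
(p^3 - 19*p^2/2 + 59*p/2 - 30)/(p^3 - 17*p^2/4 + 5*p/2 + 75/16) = 8*(p^2 - 7*p + 12)/(8*p^2 - 14*p - 15)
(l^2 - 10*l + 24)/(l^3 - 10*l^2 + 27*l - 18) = (l - 4)/(l^2 - 4*l + 3)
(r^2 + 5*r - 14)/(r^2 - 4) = (r + 7)/(r + 2)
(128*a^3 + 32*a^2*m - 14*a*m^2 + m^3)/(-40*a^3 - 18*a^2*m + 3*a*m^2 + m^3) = (-64*a^2 + 16*a*m - m^2)/(20*a^2 - a*m - m^2)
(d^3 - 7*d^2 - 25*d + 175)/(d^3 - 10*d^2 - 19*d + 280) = (d - 5)/(d - 8)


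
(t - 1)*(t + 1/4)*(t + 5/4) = t^3 + t^2/2 - 19*t/16 - 5/16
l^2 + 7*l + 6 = (l + 1)*(l + 6)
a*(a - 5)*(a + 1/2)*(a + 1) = a^4 - 7*a^3/2 - 7*a^2 - 5*a/2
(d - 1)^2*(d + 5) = d^3 + 3*d^2 - 9*d + 5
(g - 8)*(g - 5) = g^2 - 13*g + 40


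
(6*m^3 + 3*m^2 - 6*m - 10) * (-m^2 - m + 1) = -6*m^5 - 9*m^4 + 9*m^3 + 19*m^2 + 4*m - 10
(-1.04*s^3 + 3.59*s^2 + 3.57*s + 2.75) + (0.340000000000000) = -1.04*s^3 + 3.59*s^2 + 3.57*s + 3.09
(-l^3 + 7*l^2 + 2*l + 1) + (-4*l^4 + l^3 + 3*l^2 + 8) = -4*l^4 + 10*l^2 + 2*l + 9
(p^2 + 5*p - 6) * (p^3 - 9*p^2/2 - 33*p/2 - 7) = p^5 + p^4/2 - 45*p^3 - 125*p^2/2 + 64*p + 42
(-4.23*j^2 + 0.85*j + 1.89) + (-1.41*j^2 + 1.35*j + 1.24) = -5.64*j^2 + 2.2*j + 3.13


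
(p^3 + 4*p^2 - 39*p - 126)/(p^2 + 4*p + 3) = (p^2 + p - 42)/(p + 1)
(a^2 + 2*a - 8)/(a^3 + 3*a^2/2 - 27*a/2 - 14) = 2*(a - 2)/(2*a^2 - 5*a - 7)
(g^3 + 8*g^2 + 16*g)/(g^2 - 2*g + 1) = g*(g^2 + 8*g + 16)/(g^2 - 2*g + 1)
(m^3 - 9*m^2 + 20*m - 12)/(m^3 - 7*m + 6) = (m - 6)/(m + 3)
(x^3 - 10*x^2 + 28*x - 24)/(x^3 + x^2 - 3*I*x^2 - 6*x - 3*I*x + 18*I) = (x^2 - 8*x + 12)/(x^2 + 3*x*(1 - I) - 9*I)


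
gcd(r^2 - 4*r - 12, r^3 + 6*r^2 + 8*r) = r + 2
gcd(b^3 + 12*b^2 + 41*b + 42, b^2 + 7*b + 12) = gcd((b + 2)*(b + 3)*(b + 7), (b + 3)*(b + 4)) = b + 3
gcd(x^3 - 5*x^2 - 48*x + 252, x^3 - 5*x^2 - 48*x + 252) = x^3 - 5*x^2 - 48*x + 252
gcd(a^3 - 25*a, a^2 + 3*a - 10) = a + 5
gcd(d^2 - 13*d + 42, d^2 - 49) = d - 7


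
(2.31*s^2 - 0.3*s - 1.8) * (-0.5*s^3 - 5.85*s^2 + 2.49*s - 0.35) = -1.155*s^5 - 13.3635*s^4 + 8.4069*s^3 + 8.9745*s^2 - 4.377*s + 0.63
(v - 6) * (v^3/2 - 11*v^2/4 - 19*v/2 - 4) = v^4/2 - 23*v^3/4 + 7*v^2 + 53*v + 24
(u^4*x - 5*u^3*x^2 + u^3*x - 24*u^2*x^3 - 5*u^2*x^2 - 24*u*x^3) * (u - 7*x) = u^5*x - 12*u^4*x^2 + u^4*x + 11*u^3*x^3 - 12*u^3*x^2 + 168*u^2*x^4 + 11*u^2*x^3 + 168*u*x^4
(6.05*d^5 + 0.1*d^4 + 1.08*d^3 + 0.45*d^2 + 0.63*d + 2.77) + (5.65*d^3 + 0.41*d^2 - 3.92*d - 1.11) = 6.05*d^5 + 0.1*d^4 + 6.73*d^3 + 0.86*d^2 - 3.29*d + 1.66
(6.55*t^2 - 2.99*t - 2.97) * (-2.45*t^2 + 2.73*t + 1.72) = -16.0475*t^4 + 25.207*t^3 + 10.3798*t^2 - 13.2509*t - 5.1084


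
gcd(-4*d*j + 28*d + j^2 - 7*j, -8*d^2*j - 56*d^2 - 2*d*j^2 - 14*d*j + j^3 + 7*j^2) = 4*d - j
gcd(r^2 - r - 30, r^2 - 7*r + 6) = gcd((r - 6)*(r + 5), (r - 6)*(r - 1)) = r - 6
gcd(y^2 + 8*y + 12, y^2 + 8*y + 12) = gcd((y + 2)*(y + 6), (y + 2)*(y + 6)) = y^2 + 8*y + 12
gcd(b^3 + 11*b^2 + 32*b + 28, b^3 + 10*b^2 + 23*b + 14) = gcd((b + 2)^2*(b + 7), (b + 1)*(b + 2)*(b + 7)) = b^2 + 9*b + 14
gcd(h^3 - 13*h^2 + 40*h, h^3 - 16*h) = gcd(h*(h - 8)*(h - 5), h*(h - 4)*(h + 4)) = h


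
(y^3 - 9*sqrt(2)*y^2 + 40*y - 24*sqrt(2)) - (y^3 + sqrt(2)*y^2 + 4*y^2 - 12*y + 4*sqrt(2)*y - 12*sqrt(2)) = -10*sqrt(2)*y^2 - 4*y^2 - 4*sqrt(2)*y + 52*y - 12*sqrt(2)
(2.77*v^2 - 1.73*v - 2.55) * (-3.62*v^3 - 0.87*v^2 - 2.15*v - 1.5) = -10.0274*v^5 + 3.8527*v^4 + 4.7806*v^3 + 1.783*v^2 + 8.0775*v + 3.825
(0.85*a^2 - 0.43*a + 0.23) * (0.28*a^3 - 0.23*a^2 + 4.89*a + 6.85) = 0.238*a^5 - 0.3159*a^4 + 4.3198*a^3 + 3.6669*a^2 - 1.8208*a + 1.5755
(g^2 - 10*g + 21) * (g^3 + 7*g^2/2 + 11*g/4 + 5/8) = g^5 - 13*g^4/2 - 45*g^3/4 + 373*g^2/8 + 103*g/2 + 105/8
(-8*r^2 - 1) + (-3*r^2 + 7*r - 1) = -11*r^2 + 7*r - 2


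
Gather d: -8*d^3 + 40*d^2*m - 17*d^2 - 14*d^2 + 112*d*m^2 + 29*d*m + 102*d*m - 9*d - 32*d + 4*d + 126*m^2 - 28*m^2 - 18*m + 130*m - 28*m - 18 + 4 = -8*d^3 + d^2*(40*m - 31) + d*(112*m^2 + 131*m - 37) + 98*m^2 + 84*m - 14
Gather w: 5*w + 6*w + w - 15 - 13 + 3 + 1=12*w - 24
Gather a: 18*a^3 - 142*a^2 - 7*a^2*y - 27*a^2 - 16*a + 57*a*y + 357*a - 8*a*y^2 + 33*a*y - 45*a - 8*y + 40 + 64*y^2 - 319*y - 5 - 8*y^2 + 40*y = 18*a^3 + a^2*(-7*y - 169) + a*(-8*y^2 + 90*y + 296) + 56*y^2 - 287*y + 35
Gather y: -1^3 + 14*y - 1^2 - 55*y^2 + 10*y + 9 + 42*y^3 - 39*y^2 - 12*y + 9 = 42*y^3 - 94*y^2 + 12*y + 16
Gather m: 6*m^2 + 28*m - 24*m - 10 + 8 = 6*m^2 + 4*m - 2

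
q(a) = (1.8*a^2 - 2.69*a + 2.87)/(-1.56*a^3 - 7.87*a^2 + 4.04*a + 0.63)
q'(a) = (3.6*a - 2.69)/(-1.56*a^3 - 7.87*a^2 + 4.04*a + 0.63) + (1.8*a^2 - 2.69*a + 2.87)*(4.68*a^2 + 15.74*a - 4.04)/(-1.56*a^3 - 7.87*a^2 + 4.04*a + 0.63)^2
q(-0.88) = -0.83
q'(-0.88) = -0.76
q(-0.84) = -0.87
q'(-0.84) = -0.86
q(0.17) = 2.28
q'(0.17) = -4.51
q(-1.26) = -0.66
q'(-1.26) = -0.26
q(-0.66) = -1.08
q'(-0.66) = -1.66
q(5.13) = -0.09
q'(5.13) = 0.01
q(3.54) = -0.10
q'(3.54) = 0.01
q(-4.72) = -1.87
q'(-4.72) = 2.30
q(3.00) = -0.11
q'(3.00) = 0.01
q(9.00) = -0.07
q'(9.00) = 0.00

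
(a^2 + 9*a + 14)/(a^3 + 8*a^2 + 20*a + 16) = (a + 7)/(a^2 + 6*a + 8)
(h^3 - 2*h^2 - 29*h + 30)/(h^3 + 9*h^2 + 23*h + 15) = (h^2 - 7*h + 6)/(h^2 + 4*h + 3)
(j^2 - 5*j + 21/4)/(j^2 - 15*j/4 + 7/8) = 2*(2*j - 3)/(4*j - 1)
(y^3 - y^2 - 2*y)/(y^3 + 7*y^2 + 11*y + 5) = y*(y - 2)/(y^2 + 6*y + 5)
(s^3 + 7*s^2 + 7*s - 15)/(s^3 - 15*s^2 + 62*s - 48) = (s^2 + 8*s + 15)/(s^2 - 14*s + 48)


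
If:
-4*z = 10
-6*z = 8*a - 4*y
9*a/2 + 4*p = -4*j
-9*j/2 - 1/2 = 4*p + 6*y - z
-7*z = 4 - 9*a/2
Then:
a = -3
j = 84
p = -645/8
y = -39/4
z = -5/2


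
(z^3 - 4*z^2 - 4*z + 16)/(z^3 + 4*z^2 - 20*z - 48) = (z - 2)/(z + 6)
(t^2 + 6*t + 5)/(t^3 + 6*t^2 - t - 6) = (t + 5)/(t^2 + 5*t - 6)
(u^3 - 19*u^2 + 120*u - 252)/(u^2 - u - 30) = (u^2 - 13*u + 42)/(u + 5)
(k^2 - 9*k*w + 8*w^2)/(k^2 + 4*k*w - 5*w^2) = (k - 8*w)/(k + 5*w)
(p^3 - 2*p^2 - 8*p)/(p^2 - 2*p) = (p^2 - 2*p - 8)/(p - 2)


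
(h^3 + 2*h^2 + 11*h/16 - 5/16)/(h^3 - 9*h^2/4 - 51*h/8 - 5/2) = (4*h^2 + 3*h - 1)/(2*(2*h^2 - 7*h - 4))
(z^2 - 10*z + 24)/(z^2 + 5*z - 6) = (z^2 - 10*z + 24)/(z^2 + 5*z - 6)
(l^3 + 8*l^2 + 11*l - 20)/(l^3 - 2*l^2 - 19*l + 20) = (l + 5)/(l - 5)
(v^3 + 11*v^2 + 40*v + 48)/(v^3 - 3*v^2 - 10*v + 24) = (v^2 + 8*v + 16)/(v^2 - 6*v + 8)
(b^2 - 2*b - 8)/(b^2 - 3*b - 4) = (b + 2)/(b + 1)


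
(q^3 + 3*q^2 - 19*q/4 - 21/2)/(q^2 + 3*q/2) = q + 3/2 - 7/q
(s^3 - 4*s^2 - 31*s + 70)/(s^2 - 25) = (s^2 - 9*s + 14)/(s - 5)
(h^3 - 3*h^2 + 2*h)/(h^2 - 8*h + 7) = h*(h - 2)/(h - 7)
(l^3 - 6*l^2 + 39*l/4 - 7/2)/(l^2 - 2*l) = l - 4 + 7/(4*l)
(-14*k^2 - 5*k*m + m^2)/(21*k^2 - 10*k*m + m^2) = (-2*k - m)/(3*k - m)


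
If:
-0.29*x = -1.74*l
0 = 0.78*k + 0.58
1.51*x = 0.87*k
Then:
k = -0.74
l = -0.07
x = -0.43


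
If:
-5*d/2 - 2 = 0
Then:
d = -4/5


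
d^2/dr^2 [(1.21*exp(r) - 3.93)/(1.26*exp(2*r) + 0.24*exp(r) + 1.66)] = (1.920996*exp(4*r) - 25.322976*exp(3*r) - 18.750312*exp(2*r) + 32.17152*exp(r) + 4.899988)*exp(r)/(2.000376*exp(6*r) + 1.143072*exp(5*r) + 8.123976*exp(4*r) + 3.025728*exp(3*r) + 10.703016*exp(2*r) + 1.984032*exp(r) + 4.574296)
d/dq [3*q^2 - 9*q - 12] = 6*q - 9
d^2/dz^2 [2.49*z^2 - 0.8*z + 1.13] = 4.98000000000000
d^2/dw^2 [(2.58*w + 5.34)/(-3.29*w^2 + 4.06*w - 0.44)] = (-(2.58*w + 5.34)*(6.58*w - 4.06)*(13.16*w - 8.12) + (50.9292*w + 14.1876)*(3.29*w^2 - 4.06*w + 0.44))/(3.29*w^2 - 4.06*w + 0.44)^3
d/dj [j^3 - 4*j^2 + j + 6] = 3*j^2 - 8*j + 1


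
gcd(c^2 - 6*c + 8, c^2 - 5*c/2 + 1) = c - 2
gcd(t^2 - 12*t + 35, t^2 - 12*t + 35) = t^2 - 12*t + 35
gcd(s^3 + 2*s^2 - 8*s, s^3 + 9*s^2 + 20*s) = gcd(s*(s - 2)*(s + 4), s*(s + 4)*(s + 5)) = s^2 + 4*s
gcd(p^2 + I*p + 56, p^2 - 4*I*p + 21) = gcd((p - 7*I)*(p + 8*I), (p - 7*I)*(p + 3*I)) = p - 7*I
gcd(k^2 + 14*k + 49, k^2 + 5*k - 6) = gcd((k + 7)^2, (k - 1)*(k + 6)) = 1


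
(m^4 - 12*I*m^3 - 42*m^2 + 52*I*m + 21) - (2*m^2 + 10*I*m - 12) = m^4 - 12*I*m^3 - 44*m^2 + 42*I*m + 33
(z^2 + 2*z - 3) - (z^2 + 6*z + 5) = -4*z - 8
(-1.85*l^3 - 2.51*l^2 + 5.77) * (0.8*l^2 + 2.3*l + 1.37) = -1.48*l^5 - 6.263*l^4 - 8.3075*l^3 + 1.1773*l^2 + 13.271*l + 7.9049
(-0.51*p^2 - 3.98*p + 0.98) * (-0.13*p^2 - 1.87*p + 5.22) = 0.0663*p^4 + 1.4711*p^3 + 4.653*p^2 - 22.6082*p + 5.1156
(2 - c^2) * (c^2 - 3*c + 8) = -c^4 + 3*c^3 - 6*c^2 - 6*c + 16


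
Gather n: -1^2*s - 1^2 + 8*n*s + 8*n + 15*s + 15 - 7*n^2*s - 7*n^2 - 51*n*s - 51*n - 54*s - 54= n^2*(-7*s - 7) + n*(-43*s - 43) - 40*s - 40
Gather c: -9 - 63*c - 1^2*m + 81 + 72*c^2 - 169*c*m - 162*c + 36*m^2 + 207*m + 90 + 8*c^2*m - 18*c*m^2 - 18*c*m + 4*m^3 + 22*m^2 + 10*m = c^2*(8*m + 72) + c*(-18*m^2 - 187*m - 225) + 4*m^3 + 58*m^2 + 216*m + 162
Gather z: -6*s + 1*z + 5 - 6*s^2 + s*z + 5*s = -6*s^2 - s + z*(s + 1) + 5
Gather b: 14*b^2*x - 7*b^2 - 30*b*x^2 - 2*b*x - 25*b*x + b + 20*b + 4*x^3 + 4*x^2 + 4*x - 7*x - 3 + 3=b^2*(14*x - 7) + b*(-30*x^2 - 27*x + 21) + 4*x^3 + 4*x^2 - 3*x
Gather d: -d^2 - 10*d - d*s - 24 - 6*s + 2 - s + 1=-d^2 + d*(-s - 10) - 7*s - 21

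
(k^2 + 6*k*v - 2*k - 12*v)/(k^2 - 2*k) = (k + 6*v)/k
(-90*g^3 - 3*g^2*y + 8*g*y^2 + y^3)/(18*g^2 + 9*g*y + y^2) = (-15*g^2 + 2*g*y + y^2)/(3*g + y)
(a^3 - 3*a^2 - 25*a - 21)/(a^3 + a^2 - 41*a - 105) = (a + 1)/(a + 5)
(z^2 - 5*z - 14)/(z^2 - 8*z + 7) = (z + 2)/(z - 1)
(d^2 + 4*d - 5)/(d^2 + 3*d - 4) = (d + 5)/(d + 4)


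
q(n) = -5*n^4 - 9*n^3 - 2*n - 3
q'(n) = -20*n^3 - 27*n^2 - 2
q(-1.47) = 5.18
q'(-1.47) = 3.19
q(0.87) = -13.53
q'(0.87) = -35.61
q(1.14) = -27.06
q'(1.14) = -66.72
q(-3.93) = -641.58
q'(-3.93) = 794.96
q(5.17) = -4829.21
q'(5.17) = -3487.45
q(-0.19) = -2.56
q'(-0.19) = -2.84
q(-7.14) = -9707.37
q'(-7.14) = 5901.44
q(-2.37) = -36.20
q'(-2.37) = 112.58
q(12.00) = -119259.00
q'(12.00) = -38450.00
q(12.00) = -119259.00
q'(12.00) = -38450.00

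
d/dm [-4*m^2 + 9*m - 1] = 9 - 8*m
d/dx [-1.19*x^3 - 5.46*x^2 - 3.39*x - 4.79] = -3.57*x^2 - 10.92*x - 3.39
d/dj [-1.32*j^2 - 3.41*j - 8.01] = -2.64*j - 3.41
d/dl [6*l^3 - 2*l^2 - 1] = 2*l*(9*l - 2)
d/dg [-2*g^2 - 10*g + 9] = -4*g - 10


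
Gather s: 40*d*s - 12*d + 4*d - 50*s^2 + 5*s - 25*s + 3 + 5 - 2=-8*d - 50*s^2 + s*(40*d - 20) + 6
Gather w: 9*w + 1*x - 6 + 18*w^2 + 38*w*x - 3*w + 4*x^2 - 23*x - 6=18*w^2 + w*(38*x + 6) + 4*x^2 - 22*x - 12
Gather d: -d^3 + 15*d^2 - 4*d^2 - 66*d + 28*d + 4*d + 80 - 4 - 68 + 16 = -d^3 + 11*d^2 - 34*d + 24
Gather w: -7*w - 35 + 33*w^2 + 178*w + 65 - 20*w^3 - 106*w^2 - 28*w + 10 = -20*w^3 - 73*w^2 + 143*w + 40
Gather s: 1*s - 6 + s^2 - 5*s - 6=s^2 - 4*s - 12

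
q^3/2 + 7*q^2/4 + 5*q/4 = q*(q/2 + 1/2)*(q + 5/2)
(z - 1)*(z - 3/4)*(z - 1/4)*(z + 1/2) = z^4 - 3*z^3/2 + 3*z^2/16 + 13*z/32 - 3/32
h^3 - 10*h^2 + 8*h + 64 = (h - 8)*(h - 4)*(h + 2)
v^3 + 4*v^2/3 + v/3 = v*(v + 1/3)*(v + 1)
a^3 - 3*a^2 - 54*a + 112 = (a - 8)*(a - 2)*(a + 7)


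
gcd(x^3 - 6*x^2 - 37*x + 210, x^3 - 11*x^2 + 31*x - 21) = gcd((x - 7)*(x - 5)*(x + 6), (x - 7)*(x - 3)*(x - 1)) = x - 7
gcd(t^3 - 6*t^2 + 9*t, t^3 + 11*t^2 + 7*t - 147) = t - 3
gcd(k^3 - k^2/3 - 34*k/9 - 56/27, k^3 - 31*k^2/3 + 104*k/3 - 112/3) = k - 7/3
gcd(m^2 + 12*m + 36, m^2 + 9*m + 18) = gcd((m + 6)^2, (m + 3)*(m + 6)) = m + 6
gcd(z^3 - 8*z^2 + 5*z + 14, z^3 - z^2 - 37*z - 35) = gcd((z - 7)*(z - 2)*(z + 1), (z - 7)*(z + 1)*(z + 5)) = z^2 - 6*z - 7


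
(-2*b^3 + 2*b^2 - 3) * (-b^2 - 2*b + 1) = 2*b^5 + 2*b^4 - 6*b^3 + 5*b^2 + 6*b - 3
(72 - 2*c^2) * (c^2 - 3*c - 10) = -2*c^4 + 6*c^3 + 92*c^2 - 216*c - 720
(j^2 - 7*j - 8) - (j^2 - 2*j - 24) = 16 - 5*j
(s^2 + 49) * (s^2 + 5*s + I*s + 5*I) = s^4 + 5*s^3 + I*s^3 + 49*s^2 + 5*I*s^2 + 245*s + 49*I*s + 245*I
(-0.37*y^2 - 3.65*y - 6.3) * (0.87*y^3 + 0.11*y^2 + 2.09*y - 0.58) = -0.3219*y^5 - 3.2162*y^4 - 6.6558*y^3 - 8.1069*y^2 - 11.05*y + 3.654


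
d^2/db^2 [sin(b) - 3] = -sin(b)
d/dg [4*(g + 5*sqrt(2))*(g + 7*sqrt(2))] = 8*g + 48*sqrt(2)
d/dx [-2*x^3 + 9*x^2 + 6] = 6*x*(3 - x)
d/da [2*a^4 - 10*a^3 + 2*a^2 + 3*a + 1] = 8*a^3 - 30*a^2 + 4*a + 3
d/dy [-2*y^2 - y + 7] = -4*y - 1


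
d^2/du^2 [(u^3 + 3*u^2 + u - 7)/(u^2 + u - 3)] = 2*(2*u^3 - 3*u^2 + 15*u + 2)/(u^6 + 3*u^5 - 6*u^4 - 17*u^3 + 18*u^2 + 27*u - 27)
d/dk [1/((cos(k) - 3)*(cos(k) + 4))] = (sin(k) + sin(2*k))/((cos(k) - 3)^2*(cos(k) + 4)^2)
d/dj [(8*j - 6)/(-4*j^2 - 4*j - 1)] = 16*(j - 2)/(8*j^3 + 12*j^2 + 6*j + 1)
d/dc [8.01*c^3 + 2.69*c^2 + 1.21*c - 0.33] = 24.03*c^2 + 5.38*c + 1.21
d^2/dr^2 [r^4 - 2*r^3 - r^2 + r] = 12*r^2 - 12*r - 2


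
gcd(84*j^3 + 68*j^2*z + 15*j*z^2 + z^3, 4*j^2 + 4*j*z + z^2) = 2*j + z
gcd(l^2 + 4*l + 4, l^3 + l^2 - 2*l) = l + 2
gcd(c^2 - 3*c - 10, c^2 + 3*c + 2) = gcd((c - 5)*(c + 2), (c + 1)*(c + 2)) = c + 2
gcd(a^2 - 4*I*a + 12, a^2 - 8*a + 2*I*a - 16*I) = a + 2*I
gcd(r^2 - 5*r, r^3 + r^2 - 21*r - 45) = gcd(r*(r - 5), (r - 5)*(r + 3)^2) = r - 5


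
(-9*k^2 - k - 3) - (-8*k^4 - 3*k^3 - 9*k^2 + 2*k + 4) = 8*k^4 + 3*k^3 - 3*k - 7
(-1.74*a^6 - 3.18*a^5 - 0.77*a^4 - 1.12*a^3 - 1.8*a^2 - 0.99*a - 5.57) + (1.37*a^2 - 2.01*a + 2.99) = -1.74*a^6 - 3.18*a^5 - 0.77*a^4 - 1.12*a^3 - 0.43*a^2 - 3.0*a - 2.58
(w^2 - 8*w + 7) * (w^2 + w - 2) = w^4 - 7*w^3 - 3*w^2 + 23*w - 14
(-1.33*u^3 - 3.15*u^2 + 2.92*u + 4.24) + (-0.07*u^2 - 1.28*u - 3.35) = -1.33*u^3 - 3.22*u^2 + 1.64*u + 0.89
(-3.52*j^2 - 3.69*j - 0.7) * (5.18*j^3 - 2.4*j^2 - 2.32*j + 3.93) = -18.2336*j^5 - 10.6662*j^4 + 13.3964*j^3 - 3.5928*j^2 - 12.8777*j - 2.751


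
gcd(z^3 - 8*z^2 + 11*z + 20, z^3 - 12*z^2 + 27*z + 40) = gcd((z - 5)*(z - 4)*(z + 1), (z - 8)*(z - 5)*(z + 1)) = z^2 - 4*z - 5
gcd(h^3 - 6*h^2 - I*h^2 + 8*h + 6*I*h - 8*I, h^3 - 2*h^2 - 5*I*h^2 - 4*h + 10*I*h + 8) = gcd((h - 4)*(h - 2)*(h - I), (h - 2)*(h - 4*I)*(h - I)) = h^2 + h*(-2 - I) + 2*I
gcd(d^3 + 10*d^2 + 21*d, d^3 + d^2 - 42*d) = d^2 + 7*d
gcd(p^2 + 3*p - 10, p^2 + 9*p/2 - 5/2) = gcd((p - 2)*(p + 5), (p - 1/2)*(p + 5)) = p + 5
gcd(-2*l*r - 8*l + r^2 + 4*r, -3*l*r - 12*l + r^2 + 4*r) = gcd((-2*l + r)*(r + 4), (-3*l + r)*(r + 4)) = r + 4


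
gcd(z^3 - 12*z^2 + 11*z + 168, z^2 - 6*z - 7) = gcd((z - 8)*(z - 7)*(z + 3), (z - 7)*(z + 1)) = z - 7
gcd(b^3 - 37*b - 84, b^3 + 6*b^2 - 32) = b + 4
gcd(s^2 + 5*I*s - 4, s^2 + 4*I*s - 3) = s + I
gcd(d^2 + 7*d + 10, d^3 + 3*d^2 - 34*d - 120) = d + 5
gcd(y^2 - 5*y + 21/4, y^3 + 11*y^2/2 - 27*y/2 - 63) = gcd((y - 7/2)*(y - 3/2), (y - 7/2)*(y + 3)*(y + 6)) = y - 7/2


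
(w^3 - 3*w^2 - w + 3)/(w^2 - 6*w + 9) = (w^2 - 1)/(w - 3)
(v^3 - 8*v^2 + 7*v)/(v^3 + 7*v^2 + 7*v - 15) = v*(v - 7)/(v^2 + 8*v + 15)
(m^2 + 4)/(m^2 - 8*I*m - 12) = (m + 2*I)/(m - 6*I)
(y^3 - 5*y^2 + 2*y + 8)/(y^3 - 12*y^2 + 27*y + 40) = (y^2 - 6*y + 8)/(y^2 - 13*y + 40)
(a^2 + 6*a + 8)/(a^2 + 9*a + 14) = (a + 4)/(a + 7)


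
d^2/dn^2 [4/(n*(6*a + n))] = 8*(n^2 + n*(6*a + n) + (6*a + n)^2)/(n^3*(6*a + n)^3)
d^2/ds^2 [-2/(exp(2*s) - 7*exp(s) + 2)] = 2*(-2*(2*exp(s) - 7)^2*exp(s) + (4*exp(s) - 7)*(exp(2*s) - 7*exp(s) + 2))*exp(s)/(exp(2*s) - 7*exp(s) + 2)^3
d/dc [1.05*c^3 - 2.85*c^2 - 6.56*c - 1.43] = 3.15*c^2 - 5.7*c - 6.56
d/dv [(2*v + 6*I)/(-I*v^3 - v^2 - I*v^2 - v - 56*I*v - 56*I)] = (-4*I*v^3 + v^2*(16 - 2*I) + v*(12 - 12*I) + 336 + 106*I)/(v^6 + v^5*(2 - 2*I) + v^4*(112 - 4*I) + v^3*(222 - 114*I) + v^2*(3247 - 224*I) + v*(6272 - 112*I) + 3136)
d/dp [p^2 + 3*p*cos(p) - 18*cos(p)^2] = -3*p*sin(p) + 2*p + 18*sin(2*p) + 3*cos(p)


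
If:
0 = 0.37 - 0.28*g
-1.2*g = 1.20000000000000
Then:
No Solution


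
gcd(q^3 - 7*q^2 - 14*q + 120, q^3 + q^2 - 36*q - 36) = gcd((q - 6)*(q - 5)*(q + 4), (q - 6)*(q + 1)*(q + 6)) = q - 6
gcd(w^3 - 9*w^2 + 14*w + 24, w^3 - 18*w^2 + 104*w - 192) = w^2 - 10*w + 24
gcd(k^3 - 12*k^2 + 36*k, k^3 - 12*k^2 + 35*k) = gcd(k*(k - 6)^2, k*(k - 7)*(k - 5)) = k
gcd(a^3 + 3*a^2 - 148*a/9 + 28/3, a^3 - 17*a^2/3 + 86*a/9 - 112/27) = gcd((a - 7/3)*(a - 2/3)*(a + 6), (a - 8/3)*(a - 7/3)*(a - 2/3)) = a^2 - 3*a + 14/9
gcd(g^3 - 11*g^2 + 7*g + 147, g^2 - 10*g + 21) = g - 7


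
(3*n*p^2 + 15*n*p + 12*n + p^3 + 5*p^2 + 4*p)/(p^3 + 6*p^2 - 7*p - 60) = (3*n*p + 3*n + p^2 + p)/(p^2 + 2*p - 15)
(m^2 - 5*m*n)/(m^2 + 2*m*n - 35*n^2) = m/(m + 7*n)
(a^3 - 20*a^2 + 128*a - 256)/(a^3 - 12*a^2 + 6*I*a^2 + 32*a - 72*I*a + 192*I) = (a - 8)/(a + 6*I)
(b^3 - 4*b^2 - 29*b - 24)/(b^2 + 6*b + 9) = (b^2 - 7*b - 8)/(b + 3)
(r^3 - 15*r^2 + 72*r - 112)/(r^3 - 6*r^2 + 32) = (r - 7)/(r + 2)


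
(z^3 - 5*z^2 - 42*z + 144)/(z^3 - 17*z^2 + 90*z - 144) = (z + 6)/(z - 6)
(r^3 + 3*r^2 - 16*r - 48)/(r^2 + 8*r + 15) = (r^2 - 16)/(r + 5)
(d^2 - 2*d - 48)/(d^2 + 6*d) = (d - 8)/d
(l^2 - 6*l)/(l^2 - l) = (l - 6)/(l - 1)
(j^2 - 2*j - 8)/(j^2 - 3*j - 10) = (j - 4)/(j - 5)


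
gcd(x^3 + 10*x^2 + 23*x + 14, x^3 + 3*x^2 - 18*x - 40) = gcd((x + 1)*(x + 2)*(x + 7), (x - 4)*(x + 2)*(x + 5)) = x + 2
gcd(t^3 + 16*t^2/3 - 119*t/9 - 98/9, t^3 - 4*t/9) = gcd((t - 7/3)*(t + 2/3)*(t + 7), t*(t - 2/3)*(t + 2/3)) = t + 2/3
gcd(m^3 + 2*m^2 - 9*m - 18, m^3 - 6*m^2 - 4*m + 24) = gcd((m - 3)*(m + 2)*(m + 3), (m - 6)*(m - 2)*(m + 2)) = m + 2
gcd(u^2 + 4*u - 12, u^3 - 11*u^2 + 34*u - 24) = 1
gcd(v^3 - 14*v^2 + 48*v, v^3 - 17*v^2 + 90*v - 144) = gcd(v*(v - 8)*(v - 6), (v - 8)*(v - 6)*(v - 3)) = v^2 - 14*v + 48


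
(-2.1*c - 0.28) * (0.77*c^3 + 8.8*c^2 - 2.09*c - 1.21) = -1.617*c^4 - 18.6956*c^3 + 1.925*c^2 + 3.1262*c + 0.3388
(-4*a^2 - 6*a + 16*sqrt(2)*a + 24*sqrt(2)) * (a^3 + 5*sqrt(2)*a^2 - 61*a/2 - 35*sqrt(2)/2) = -4*a^5 - 6*a^4 - 4*sqrt(2)*a^4 - 6*sqrt(2)*a^3 + 282*a^3 - 418*sqrt(2)*a^2 + 423*a^2 - 627*sqrt(2)*a - 560*a - 840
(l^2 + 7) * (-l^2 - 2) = -l^4 - 9*l^2 - 14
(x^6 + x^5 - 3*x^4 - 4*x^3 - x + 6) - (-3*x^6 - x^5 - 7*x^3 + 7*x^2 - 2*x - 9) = 4*x^6 + 2*x^5 - 3*x^4 + 3*x^3 - 7*x^2 + x + 15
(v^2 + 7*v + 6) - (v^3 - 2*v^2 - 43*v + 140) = -v^3 + 3*v^2 + 50*v - 134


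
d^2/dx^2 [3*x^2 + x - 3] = 6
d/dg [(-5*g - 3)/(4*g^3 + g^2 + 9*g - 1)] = (-20*g^3 - 5*g^2 - 45*g + (5*g + 3)*(12*g^2 + 2*g + 9) + 5)/(4*g^3 + g^2 + 9*g - 1)^2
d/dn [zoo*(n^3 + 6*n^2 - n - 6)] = zoo*(n^2 + n + 1)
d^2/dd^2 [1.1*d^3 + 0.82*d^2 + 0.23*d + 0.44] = 6.6*d + 1.64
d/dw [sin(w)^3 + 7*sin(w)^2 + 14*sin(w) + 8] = (3*sin(w)^2 + 14*sin(w) + 14)*cos(w)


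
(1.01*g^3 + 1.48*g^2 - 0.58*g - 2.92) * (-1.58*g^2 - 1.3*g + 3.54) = -1.5958*g^5 - 3.6514*g^4 + 2.5678*g^3 + 10.6068*g^2 + 1.7428*g - 10.3368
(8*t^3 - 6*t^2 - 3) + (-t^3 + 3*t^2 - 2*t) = 7*t^3 - 3*t^2 - 2*t - 3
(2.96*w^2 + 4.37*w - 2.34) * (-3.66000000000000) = -10.8336*w^2 - 15.9942*w + 8.5644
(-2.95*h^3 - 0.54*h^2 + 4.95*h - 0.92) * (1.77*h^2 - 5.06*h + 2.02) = -5.2215*h^5 + 13.9712*h^4 + 5.5349*h^3 - 27.7662*h^2 + 14.6542*h - 1.8584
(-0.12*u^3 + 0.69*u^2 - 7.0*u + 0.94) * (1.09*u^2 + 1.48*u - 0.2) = -0.1308*u^5 + 0.5745*u^4 - 6.5848*u^3 - 9.4734*u^2 + 2.7912*u - 0.188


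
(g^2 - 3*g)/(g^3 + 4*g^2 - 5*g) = (g - 3)/(g^2 + 4*g - 5)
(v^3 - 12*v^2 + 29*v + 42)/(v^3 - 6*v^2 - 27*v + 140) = (v^2 - 5*v - 6)/(v^2 + v - 20)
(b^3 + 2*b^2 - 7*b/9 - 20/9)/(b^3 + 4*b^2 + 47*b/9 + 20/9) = (b - 1)/(b + 1)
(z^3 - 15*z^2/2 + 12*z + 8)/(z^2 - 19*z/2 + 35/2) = (2*z^3 - 15*z^2 + 24*z + 16)/(2*z^2 - 19*z + 35)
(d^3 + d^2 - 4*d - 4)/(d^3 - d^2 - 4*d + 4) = (d + 1)/(d - 1)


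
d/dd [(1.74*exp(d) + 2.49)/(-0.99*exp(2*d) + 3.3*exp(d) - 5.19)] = (1.7226*exp(2*d) + 4.9302*exp(d) - 17.2476)*exp(d)/(0.9801*exp(4*d) - 6.534*exp(3*d) + 21.1662*exp(2*d) - 34.254*exp(d) + 26.9361)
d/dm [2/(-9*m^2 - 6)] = 4*m/(3*m^2 + 2)^2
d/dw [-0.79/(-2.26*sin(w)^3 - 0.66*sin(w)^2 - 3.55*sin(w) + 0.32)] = (-1.0428*sin(w) + 2.6781*cos(2*w) - 5.4826)*cos(w)/(2.26*sin(w)^3 + 0.66*sin(w)^2 + 3.55*sin(w) - 0.32)^2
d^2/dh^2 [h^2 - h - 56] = 2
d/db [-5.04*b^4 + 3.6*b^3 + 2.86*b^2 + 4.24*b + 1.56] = -20.16*b^3 + 10.8*b^2 + 5.72*b + 4.24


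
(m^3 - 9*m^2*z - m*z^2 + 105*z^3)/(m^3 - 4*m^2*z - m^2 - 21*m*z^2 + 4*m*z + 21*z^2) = (m - 5*z)/(m - 1)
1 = 1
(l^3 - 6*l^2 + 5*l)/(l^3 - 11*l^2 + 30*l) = (l - 1)/(l - 6)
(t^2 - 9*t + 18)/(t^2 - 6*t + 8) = (t^2 - 9*t + 18)/(t^2 - 6*t + 8)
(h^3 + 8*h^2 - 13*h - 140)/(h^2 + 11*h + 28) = (h^2 + h - 20)/(h + 4)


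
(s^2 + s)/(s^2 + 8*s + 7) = s/(s + 7)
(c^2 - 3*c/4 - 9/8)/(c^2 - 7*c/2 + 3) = (c + 3/4)/(c - 2)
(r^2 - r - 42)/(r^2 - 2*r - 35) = (r + 6)/(r + 5)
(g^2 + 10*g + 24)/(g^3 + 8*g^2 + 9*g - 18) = (g + 4)/(g^2 + 2*g - 3)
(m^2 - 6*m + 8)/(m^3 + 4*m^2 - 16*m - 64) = (m - 2)/(m^2 + 8*m + 16)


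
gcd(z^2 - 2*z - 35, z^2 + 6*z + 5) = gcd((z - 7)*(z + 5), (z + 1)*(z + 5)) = z + 5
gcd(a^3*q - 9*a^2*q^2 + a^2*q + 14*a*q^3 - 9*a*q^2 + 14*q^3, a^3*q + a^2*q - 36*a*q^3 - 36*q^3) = a*q + q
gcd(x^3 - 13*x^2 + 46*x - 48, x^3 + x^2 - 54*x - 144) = x - 8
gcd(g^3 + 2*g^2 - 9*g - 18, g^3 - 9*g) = g^2 - 9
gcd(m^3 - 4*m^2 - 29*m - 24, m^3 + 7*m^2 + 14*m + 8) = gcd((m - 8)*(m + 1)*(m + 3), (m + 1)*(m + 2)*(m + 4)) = m + 1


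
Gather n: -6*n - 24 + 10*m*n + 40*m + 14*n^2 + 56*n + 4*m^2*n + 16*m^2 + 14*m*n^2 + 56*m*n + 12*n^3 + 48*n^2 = 16*m^2 + 40*m + 12*n^3 + n^2*(14*m + 62) + n*(4*m^2 + 66*m + 50) - 24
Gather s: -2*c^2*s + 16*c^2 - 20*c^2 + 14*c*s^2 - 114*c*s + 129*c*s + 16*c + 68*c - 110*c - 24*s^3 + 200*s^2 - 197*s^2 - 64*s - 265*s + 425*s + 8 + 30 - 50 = -4*c^2 - 26*c - 24*s^3 + s^2*(14*c + 3) + s*(-2*c^2 + 15*c + 96) - 12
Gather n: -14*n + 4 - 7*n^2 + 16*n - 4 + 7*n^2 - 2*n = 0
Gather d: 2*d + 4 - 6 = 2*d - 2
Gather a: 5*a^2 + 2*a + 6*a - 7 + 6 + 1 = 5*a^2 + 8*a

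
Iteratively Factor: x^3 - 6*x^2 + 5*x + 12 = (x - 4)*(x^2 - 2*x - 3) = (x - 4)*(x - 3)*(x + 1)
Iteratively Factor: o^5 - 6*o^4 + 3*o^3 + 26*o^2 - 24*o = (o + 2)*(o^4 - 8*o^3 + 19*o^2 - 12*o) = (o - 1)*(o + 2)*(o^3 - 7*o^2 + 12*o) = o*(o - 1)*(o + 2)*(o^2 - 7*o + 12) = o*(o - 4)*(o - 1)*(o + 2)*(o - 3)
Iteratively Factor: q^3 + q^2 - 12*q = (q)*(q^2 + q - 12) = q*(q - 3)*(q + 4)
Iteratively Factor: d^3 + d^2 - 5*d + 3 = (d + 3)*(d^2 - 2*d + 1) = (d - 1)*(d + 3)*(d - 1)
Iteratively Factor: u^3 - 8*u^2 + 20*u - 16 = (u - 4)*(u^2 - 4*u + 4) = (u - 4)*(u - 2)*(u - 2)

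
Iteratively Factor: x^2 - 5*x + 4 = (x - 4)*(x - 1)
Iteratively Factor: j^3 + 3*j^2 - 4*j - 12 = (j + 3)*(j^2 - 4) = (j + 2)*(j + 3)*(j - 2)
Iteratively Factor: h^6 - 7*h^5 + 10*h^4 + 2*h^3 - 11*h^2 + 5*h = (h - 5)*(h^5 - 2*h^4 + 2*h^2 - h) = (h - 5)*(h + 1)*(h^4 - 3*h^3 + 3*h^2 - h) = (h - 5)*(h - 1)*(h + 1)*(h^3 - 2*h^2 + h) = h*(h - 5)*(h - 1)*(h + 1)*(h^2 - 2*h + 1) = h*(h - 5)*(h - 1)^2*(h + 1)*(h - 1)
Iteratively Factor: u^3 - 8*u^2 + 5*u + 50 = (u - 5)*(u^2 - 3*u - 10) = (u - 5)^2*(u + 2)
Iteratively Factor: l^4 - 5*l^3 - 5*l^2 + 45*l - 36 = (l - 3)*(l^3 - 2*l^2 - 11*l + 12) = (l - 3)*(l + 3)*(l^2 - 5*l + 4) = (l - 4)*(l - 3)*(l + 3)*(l - 1)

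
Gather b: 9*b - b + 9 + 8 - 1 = 8*b + 16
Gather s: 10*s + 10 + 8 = 10*s + 18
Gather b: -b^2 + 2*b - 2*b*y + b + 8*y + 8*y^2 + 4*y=-b^2 + b*(3 - 2*y) + 8*y^2 + 12*y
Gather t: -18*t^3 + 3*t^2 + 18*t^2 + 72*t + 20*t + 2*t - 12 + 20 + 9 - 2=-18*t^3 + 21*t^2 + 94*t + 15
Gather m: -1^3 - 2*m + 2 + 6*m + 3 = 4*m + 4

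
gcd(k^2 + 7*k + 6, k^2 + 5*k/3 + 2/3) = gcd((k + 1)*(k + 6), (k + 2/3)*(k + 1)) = k + 1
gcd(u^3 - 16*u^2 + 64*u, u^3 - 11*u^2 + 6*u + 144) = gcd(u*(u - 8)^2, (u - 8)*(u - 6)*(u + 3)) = u - 8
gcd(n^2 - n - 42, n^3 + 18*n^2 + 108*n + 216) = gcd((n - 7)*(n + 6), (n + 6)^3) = n + 6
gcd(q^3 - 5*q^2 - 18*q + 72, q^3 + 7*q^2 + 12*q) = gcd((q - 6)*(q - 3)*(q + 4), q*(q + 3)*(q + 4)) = q + 4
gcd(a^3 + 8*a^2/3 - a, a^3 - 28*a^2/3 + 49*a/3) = a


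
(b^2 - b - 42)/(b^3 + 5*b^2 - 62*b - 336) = (b - 7)/(b^2 - b - 56)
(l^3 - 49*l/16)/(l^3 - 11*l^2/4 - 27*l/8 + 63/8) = l*(4*l - 7)/(2*(2*l^2 - 9*l + 9))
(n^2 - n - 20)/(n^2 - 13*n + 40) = (n + 4)/(n - 8)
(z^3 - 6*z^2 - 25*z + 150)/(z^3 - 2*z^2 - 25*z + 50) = (z - 6)/(z - 2)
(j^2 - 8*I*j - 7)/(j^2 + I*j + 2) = (j - 7*I)/(j + 2*I)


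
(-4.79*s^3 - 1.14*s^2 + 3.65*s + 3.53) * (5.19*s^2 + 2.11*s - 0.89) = -24.8601*s^5 - 16.0235*s^4 + 20.8012*s^3 + 27.0368*s^2 + 4.1998*s - 3.1417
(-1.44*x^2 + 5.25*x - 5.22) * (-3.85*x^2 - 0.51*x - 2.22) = 5.544*x^4 - 19.4781*x^3 + 20.6163*x^2 - 8.9928*x + 11.5884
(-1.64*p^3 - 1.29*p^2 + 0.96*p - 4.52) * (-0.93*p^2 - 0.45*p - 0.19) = 1.5252*p^5 + 1.9377*p^4 - 0.000700000000000034*p^3 + 4.0167*p^2 + 1.8516*p + 0.8588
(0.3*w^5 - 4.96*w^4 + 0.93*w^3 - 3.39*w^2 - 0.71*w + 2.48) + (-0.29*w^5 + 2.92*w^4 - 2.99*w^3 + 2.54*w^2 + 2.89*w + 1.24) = 0.01*w^5 - 2.04*w^4 - 2.06*w^3 - 0.85*w^2 + 2.18*w + 3.72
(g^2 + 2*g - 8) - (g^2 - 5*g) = 7*g - 8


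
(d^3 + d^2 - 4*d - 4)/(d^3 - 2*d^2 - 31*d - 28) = (d^2 - 4)/(d^2 - 3*d - 28)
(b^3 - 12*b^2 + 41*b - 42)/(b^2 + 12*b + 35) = (b^3 - 12*b^2 + 41*b - 42)/(b^2 + 12*b + 35)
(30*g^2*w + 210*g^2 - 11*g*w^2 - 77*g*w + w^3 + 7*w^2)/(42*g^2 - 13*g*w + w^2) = (-5*g*w - 35*g + w^2 + 7*w)/(-7*g + w)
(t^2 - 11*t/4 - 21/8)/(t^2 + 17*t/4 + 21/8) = (2*t - 7)/(2*t + 7)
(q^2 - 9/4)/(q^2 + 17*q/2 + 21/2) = (q - 3/2)/(q + 7)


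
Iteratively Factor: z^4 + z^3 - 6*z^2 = (z)*(z^3 + z^2 - 6*z) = z*(z + 3)*(z^2 - 2*z) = z^2*(z + 3)*(z - 2)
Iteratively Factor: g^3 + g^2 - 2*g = (g + 2)*(g^2 - g) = g*(g + 2)*(g - 1)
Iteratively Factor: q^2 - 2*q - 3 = (q - 3)*(q + 1)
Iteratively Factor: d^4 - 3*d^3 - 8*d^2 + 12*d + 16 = (d + 1)*(d^3 - 4*d^2 - 4*d + 16) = (d - 2)*(d + 1)*(d^2 - 2*d - 8) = (d - 4)*(d - 2)*(d + 1)*(d + 2)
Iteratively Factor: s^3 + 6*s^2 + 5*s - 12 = (s - 1)*(s^2 + 7*s + 12) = (s - 1)*(s + 4)*(s + 3)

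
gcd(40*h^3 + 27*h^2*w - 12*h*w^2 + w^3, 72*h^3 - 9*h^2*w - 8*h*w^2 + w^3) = -8*h + w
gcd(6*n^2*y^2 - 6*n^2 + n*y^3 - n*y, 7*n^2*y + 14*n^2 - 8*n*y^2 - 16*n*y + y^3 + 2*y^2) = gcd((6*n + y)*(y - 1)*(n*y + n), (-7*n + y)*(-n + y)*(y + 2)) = 1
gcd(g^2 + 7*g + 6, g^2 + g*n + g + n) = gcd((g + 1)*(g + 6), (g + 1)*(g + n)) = g + 1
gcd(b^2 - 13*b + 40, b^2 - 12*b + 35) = b - 5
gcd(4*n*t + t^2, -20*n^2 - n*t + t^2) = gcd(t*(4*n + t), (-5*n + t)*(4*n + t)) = 4*n + t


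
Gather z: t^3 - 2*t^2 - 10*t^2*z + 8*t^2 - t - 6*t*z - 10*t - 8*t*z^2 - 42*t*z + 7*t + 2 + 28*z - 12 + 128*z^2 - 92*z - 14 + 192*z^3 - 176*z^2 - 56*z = t^3 + 6*t^2 - 4*t + 192*z^3 + z^2*(-8*t - 48) + z*(-10*t^2 - 48*t - 120) - 24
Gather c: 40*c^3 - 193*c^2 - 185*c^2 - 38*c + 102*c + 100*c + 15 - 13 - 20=40*c^3 - 378*c^2 + 164*c - 18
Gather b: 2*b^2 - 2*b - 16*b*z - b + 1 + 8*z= 2*b^2 + b*(-16*z - 3) + 8*z + 1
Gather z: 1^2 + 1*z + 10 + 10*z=11*z + 11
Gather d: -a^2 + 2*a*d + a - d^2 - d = -a^2 + a - d^2 + d*(2*a - 1)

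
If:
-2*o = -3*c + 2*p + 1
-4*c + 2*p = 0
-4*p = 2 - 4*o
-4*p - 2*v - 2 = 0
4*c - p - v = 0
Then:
No Solution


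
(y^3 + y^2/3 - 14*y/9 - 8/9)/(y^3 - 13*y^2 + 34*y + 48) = (9*y^2 - 6*y - 8)/(9*(y^2 - 14*y + 48))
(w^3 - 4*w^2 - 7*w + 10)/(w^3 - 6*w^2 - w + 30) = (w - 1)/(w - 3)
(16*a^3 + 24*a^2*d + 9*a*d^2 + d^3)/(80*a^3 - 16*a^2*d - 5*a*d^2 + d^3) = (4*a^2 + 5*a*d + d^2)/(20*a^2 - 9*a*d + d^2)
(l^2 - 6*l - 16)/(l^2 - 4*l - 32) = (l + 2)/(l + 4)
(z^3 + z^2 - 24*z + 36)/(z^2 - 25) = (z^3 + z^2 - 24*z + 36)/(z^2 - 25)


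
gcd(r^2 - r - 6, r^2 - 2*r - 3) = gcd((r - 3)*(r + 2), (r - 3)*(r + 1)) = r - 3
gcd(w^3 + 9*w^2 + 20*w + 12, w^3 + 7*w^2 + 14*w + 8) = w^2 + 3*w + 2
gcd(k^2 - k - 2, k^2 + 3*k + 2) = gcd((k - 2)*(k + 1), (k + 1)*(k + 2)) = k + 1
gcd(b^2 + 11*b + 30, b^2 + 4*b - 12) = b + 6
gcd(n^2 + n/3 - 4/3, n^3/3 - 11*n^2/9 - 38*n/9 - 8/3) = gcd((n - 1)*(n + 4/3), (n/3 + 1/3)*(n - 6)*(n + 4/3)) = n + 4/3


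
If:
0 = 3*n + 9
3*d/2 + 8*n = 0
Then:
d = 16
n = -3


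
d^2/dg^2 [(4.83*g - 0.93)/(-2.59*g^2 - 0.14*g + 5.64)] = (-(4.83*g - 0.93)*(5.18*g + 0.14)*(10.36*g + 0.28) + (75.0582*g - 3.465)*(2.59*g^2 + 0.14*g - 5.64))/(2.59*g^2 + 0.14*g - 5.64)^3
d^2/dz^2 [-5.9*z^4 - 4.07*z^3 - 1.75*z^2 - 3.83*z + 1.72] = -70.8*z^2 - 24.42*z - 3.5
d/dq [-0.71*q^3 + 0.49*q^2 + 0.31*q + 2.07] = -2.13*q^2 + 0.98*q + 0.31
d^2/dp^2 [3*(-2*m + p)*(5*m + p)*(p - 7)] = 18*m + 18*p - 42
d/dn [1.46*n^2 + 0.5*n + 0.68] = 2.92*n + 0.5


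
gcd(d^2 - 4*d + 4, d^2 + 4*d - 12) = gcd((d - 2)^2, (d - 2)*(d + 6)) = d - 2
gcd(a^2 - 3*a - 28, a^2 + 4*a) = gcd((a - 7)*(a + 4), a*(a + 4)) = a + 4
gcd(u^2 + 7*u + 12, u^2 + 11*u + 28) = u + 4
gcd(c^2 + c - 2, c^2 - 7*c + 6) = c - 1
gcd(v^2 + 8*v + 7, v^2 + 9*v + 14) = v + 7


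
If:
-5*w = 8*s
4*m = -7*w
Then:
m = -7*w/4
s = -5*w/8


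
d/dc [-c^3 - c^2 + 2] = c*(-3*c - 2)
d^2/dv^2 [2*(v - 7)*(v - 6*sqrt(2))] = 4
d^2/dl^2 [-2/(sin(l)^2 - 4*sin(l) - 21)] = 4*(2*sin(l)^4 - 6*sin(l)^3 + 47*sin(l)^2 - 30*sin(l) - 37)/((sin(l) - 7)^3*(sin(l) + 3)^3)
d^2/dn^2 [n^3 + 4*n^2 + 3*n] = 6*n + 8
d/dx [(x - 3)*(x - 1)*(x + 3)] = 3*x^2 - 2*x - 9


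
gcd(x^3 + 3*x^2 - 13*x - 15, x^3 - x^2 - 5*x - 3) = x^2 - 2*x - 3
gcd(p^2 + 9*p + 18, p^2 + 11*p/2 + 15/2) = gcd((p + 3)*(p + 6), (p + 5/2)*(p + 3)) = p + 3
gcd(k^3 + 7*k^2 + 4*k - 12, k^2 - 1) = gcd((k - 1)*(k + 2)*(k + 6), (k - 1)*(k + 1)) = k - 1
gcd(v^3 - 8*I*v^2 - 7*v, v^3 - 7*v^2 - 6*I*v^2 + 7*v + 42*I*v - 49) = v - 7*I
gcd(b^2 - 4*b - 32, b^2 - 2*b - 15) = 1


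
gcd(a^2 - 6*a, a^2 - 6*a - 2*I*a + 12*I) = a - 6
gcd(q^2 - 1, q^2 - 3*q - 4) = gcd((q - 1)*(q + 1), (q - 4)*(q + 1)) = q + 1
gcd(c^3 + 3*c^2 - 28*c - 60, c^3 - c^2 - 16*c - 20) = c^2 - 3*c - 10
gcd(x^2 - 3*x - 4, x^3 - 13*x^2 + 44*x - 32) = x - 4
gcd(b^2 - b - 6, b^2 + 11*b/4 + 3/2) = b + 2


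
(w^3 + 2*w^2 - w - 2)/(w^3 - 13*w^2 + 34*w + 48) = (w^2 + w - 2)/(w^2 - 14*w + 48)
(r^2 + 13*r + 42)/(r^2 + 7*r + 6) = (r + 7)/(r + 1)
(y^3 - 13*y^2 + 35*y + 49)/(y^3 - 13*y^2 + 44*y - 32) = (y^3 - 13*y^2 + 35*y + 49)/(y^3 - 13*y^2 + 44*y - 32)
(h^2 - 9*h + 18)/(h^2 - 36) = (h - 3)/(h + 6)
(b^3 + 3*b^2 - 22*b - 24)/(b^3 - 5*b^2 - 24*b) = (-b^3 - 3*b^2 + 22*b + 24)/(b*(-b^2 + 5*b + 24))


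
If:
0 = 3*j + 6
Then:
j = -2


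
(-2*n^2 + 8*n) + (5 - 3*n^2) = -5*n^2 + 8*n + 5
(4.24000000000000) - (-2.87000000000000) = 7.11000000000000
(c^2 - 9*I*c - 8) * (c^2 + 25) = c^4 - 9*I*c^3 + 17*c^2 - 225*I*c - 200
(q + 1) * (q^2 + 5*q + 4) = q^3 + 6*q^2 + 9*q + 4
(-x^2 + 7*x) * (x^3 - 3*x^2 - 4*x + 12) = -x^5 + 10*x^4 - 17*x^3 - 40*x^2 + 84*x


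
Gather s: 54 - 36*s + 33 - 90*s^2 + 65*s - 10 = -90*s^2 + 29*s + 77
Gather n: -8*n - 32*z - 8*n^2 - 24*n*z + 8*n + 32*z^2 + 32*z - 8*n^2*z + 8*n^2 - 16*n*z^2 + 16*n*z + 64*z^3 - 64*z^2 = -8*n^2*z + n*(-16*z^2 - 8*z) + 64*z^3 - 32*z^2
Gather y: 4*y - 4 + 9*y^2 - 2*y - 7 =9*y^2 + 2*y - 11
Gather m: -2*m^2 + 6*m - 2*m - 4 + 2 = -2*m^2 + 4*m - 2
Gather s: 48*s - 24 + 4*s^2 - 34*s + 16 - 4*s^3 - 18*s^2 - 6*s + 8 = -4*s^3 - 14*s^2 + 8*s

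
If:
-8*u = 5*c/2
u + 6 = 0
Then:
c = 96/5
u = -6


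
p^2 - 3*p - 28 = (p - 7)*(p + 4)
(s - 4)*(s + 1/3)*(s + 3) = s^3 - 2*s^2/3 - 37*s/3 - 4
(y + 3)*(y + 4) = y^2 + 7*y + 12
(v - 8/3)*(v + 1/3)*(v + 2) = v^3 - v^2/3 - 50*v/9 - 16/9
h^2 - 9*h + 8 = (h - 8)*(h - 1)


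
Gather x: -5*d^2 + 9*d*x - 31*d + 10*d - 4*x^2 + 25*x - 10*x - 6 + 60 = -5*d^2 - 21*d - 4*x^2 + x*(9*d + 15) + 54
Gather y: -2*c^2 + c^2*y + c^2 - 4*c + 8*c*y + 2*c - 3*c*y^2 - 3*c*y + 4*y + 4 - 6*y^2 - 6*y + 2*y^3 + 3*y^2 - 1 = -c^2 - 2*c + 2*y^3 + y^2*(-3*c - 3) + y*(c^2 + 5*c - 2) + 3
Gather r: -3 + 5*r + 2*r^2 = 2*r^2 + 5*r - 3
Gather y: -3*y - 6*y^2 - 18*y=-6*y^2 - 21*y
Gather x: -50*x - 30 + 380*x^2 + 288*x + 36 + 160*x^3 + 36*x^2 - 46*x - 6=160*x^3 + 416*x^2 + 192*x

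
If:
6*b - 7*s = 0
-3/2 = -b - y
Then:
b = 3/2 - y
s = 9/7 - 6*y/7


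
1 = 1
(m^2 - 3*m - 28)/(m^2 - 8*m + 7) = (m + 4)/(m - 1)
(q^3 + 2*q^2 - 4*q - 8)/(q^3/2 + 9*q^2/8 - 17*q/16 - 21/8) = 16*(q^2 - 4)/(8*q^2 + 2*q - 21)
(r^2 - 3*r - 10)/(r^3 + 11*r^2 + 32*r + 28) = (r - 5)/(r^2 + 9*r + 14)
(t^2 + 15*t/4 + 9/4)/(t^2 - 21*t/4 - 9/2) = (t + 3)/(t - 6)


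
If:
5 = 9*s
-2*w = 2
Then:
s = 5/9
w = -1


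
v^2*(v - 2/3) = v^3 - 2*v^2/3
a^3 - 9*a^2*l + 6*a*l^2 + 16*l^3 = (a - 8*l)*(a - 2*l)*(a + l)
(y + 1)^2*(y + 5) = y^3 + 7*y^2 + 11*y + 5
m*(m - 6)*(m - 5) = m^3 - 11*m^2 + 30*m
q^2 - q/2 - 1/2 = (q - 1)*(q + 1/2)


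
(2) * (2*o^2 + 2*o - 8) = 4*o^2 + 4*o - 16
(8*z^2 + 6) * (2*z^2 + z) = 16*z^4 + 8*z^3 + 12*z^2 + 6*z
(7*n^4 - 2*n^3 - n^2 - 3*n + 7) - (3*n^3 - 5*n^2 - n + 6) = 7*n^4 - 5*n^3 + 4*n^2 - 2*n + 1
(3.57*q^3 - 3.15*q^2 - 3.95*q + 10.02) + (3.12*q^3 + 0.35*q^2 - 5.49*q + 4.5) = 6.69*q^3 - 2.8*q^2 - 9.44*q + 14.52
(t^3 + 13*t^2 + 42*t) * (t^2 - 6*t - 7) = t^5 + 7*t^4 - 43*t^3 - 343*t^2 - 294*t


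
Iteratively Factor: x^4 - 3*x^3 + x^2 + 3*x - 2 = (x - 1)*(x^3 - 2*x^2 - x + 2) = (x - 1)^2*(x^2 - x - 2) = (x - 2)*(x - 1)^2*(x + 1)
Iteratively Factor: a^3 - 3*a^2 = (a)*(a^2 - 3*a) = a^2*(a - 3)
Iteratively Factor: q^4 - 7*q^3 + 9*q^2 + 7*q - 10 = (q - 5)*(q^3 - 2*q^2 - q + 2) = (q - 5)*(q - 1)*(q^2 - q - 2) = (q - 5)*(q - 1)*(q + 1)*(q - 2)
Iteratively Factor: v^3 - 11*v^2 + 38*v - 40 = (v - 4)*(v^2 - 7*v + 10) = (v - 5)*(v - 4)*(v - 2)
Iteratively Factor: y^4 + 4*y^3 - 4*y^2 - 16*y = (y - 2)*(y^3 + 6*y^2 + 8*y) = (y - 2)*(y + 2)*(y^2 + 4*y) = (y - 2)*(y + 2)*(y + 4)*(y)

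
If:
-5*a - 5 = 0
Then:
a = -1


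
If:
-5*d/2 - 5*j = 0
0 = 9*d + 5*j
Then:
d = 0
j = 0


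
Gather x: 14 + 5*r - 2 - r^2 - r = -r^2 + 4*r + 12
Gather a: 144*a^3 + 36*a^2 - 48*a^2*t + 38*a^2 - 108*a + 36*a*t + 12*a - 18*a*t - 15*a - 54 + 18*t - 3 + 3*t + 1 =144*a^3 + a^2*(74 - 48*t) + a*(18*t - 111) + 21*t - 56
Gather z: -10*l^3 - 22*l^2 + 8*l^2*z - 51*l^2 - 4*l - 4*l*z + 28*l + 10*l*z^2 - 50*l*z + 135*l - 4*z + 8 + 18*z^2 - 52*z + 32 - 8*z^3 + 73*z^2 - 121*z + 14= -10*l^3 - 73*l^2 + 159*l - 8*z^3 + z^2*(10*l + 91) + z*(8*l^2 - 54*l - 177) + 54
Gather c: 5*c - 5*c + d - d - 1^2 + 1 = 0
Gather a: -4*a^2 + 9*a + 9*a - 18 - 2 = -4*a^2 + 18*a - 20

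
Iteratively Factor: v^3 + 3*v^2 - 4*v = (v + 4)*(v^2 - v) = (v - 1)*(v + 4)*(v)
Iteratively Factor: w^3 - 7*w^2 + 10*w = (w - 5)*(w^2 - 2*w) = w*(w - 5)*(w - 2)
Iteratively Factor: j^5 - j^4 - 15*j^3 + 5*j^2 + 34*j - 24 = (j - 4)*(j^4 + 3*j^3 - 3*j^2 - 7*j + 6) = (j - 4)*(j - 1)*(j^3 + 4*j^2 + j - 6) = (j - 4)*(j - 1)^2*(j^2 + 5*j + 6) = (j - 4)*(j - 1)^2*(j + 2)*(j + 3)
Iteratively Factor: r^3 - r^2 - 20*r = (r - 5)*(r^2 + 4*r) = r*(r - 5)*(r + 4)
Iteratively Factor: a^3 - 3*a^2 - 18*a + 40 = (a - 2)*(a^2 - a - 20) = (a - 2)*(a + 4)*(a - 5)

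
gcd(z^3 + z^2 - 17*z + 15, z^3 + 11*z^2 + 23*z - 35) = z^2 + 4*z - 5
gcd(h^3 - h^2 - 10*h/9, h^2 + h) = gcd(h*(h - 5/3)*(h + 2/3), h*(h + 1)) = h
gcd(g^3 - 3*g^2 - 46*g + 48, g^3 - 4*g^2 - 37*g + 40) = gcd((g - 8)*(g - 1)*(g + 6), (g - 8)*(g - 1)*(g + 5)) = g^2 - 9*g + 8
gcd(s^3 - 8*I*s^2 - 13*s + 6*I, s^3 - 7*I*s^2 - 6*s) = s^2 - 7*I*s - 6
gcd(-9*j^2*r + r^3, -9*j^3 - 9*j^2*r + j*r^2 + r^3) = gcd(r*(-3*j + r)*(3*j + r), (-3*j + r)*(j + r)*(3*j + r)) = -9*j^2 + r^2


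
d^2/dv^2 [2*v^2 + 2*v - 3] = 4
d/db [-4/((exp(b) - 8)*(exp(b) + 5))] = (8*exp(b) - 12)*exp(b)/((exp(b) - 8)^2*(exp(b) + 5)^2)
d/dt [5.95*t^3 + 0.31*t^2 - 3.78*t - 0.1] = 17.85*t^2 + 0.62*t - 3.78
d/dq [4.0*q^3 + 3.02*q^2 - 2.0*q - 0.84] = 12.0*q^2 + 6.04*q - 2.0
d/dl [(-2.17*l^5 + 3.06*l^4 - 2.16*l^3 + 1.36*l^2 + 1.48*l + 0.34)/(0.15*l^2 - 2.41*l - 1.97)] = (-0.9765*l^6 + 21.8368*l^5 - 1.07330000000001*l^4 - 13.7016*l^3 + 9.266*l^2 - 5.4604*l - 2.0962)/(0.0225*l^4 - 0.723*l^3 + 5.2171*l^2 + 9.4954*l + 3.8809)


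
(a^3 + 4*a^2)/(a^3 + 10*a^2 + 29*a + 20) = a^2/(a^2 + 6*a + 5)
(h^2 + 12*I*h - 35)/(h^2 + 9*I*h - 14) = (h + 5*I)/(h + 2*I)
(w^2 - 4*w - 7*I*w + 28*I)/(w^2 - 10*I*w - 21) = (w - 4)/(w - 3*I)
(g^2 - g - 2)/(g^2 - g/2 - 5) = 2*(-g^2 + g + 2)/(-2*g^2 + g + 10)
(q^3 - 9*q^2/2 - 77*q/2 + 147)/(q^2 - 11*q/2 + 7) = (q^2 - q - 42)/(q - 2)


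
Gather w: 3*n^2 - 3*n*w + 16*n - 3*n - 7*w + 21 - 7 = 3*n^2 + 13*n + w*(-3*n - 7) + 14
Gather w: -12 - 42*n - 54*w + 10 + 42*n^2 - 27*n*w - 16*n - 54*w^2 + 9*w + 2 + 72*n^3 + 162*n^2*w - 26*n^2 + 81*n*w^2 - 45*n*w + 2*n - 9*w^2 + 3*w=72*n^3 + 16*n^2 - 56*n + w^2*(81*n - 63) + w*(162*n^2 - 72*n - 42)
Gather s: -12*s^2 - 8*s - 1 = -12*s^2 - 8*s - 1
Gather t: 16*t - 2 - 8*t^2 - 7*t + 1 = -8*t^2 + 9*t - 1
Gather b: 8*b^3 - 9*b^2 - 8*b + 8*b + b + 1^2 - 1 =8*b^3 - 9*b^2 + b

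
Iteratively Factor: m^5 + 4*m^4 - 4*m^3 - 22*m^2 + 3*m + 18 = (m - 1)*(m^4 + 5*m^3 + m^2 - 21*m - 18) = (m - 1)*(m + 3)*(m^3 + 2*m^2 - 5*m - 6) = (m - 1)*(m + 3)^2*(m^2 - m - 2) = (m - 2)*(m - 1)*(m + 3)^2*(m + 1)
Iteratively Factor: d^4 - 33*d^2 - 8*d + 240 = (d - 5)*(d^3 + 5*d^2 - 8*d - 48) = (d - 5)*(d + 4)*(d^2 + d - 12) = (d - 5)*(d - 3)*(d + 4)*(d + 4)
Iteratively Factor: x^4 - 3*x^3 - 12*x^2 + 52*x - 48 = (x - 2)*(x^3 - x^2 - 14*x + 24) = (x - 2)^2*(x^2 + x - 12) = (x - 3)*(x - 2)^2*(x + 4)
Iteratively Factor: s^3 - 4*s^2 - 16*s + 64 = (s - 4)*(s^2 - 16) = (s - 4)^2*(s + 4)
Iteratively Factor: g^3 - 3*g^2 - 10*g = (g + 2)*(g^2 - 5*g) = (g - 5)*(g + 2)*(g)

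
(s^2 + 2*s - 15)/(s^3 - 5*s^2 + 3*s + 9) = (s + 5)/(s^2 - 2*s - 3)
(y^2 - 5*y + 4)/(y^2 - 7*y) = (y^2 - 5*y + 4)/(y*(y - 7))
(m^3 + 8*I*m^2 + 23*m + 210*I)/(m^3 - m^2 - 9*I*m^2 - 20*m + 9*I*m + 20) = (m^2 + 13*I*m - 42)/(m^2 - m*(1 + 4*I) + 4*I)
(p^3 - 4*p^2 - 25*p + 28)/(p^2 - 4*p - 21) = (p^2 + 3*p - 4)/(p + 3)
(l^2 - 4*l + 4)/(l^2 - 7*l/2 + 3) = 2*(l - 2)/(2*l - 3)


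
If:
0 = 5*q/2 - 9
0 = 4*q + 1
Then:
No Solution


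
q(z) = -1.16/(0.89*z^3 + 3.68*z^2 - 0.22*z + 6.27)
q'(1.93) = 0.04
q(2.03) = -0.04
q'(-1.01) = -0.07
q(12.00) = -0.00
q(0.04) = -0.19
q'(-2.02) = -0.02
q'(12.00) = 0.00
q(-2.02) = -0.08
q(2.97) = -0.02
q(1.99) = -0.04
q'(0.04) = 0.00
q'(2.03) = 0.04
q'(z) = -1.16*(-2.67*z^2 - 7.36*z + 0.22)/(0.89*z^3 + 3.68*z^2 - 0.22*z + 6.27)^2 = (3.0972*z^2 + 8.5376*z - 0.2552)/(0.89*z^3 + 3.68*z^2 - 0.22*z + 6.27)^2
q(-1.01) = -0.12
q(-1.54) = -0.10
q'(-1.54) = -0.04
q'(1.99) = 0.04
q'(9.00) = 0.00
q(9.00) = -0.00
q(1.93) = -0.04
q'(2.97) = 0.01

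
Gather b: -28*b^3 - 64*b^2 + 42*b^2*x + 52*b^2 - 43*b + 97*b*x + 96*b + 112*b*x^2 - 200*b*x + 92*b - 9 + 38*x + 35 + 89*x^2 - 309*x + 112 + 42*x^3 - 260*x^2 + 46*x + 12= -28*b^3 + b^2*(42*x - 12) + b*(112*x^2 - 103*x + 145) + 42*x^3 - 171*x^2 - 225*x + 150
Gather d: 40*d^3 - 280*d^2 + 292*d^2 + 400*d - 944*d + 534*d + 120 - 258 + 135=40*d^3 + 12*d^2 - 10*d - 3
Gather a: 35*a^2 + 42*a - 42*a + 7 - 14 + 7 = 35*a^2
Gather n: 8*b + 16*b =24*b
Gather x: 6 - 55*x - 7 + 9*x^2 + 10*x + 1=9*x^2 - 45*x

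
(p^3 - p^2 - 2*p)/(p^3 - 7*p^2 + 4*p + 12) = p/(p - 6)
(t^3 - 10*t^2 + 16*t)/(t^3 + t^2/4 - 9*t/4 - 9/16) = 16*t*(t^2 - 10*t + 16)/(16*t^3 + 4*t^2 - 36*t - 9)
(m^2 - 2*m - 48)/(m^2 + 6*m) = (m - 8)/m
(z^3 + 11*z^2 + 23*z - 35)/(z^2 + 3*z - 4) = (z^2 + 12*z + 35)/(z + 4)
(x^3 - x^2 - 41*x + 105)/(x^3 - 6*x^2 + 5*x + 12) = (x^2 + 2*x - 35)/(x^2 - 3*x - 4)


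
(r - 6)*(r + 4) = r^2 - 2*r - 24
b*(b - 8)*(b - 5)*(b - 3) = b^4 - 16*b^3 + 79*b^2 - 120*b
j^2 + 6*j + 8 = (j + 2)*(j + 4)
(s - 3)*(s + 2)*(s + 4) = s^3 + 3*s^2 - 10*s - 24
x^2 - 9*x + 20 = (x - 5)*(x - 4)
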